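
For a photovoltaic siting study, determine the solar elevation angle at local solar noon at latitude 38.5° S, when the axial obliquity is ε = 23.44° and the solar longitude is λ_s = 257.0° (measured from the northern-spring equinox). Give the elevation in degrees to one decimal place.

74.3°

Solar declination: sin δ = sin ε · sin λ_s = sin 23.44° × sin 257.0° = -0.38759, so δ = -22.805°.
At local noon the hour angle is zero, so the zenith angle equals |φ − δ| = |-38.5° − (-22.805°)| = 15.695°.
Elevation = 90° − 15.695° = 74.3°.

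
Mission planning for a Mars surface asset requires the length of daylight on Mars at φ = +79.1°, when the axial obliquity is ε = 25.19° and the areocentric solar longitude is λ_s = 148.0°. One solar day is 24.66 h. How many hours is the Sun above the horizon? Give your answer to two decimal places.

sin δ = sin 25.19° × sin 148.0° = 0.22554, so δ = +13.035°.
Sunrise equation: cos H₀ = −tan φ · tan δ = -1.2022 ≤ −1, so the Sun never sets (polar day) and H₀ = π.
Daylight = 2H₀/(2π) × 24.66 h = (3.1416/π) × 24.66 = 24.66 h.

24.66 h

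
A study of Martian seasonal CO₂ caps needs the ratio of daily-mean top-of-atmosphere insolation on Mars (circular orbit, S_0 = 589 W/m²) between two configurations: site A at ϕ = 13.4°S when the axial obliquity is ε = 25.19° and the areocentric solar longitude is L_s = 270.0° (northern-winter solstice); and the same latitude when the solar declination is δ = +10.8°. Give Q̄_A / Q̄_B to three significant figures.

— Configuration A (ϕ=-13.4°):
sin δ = sin 25.19° × sin 270.0° = -0.42562, so δ = -25.190°.
cos h₀ = −tan(-13.4°) tan(-25.190°) = -0.1121, h₀ = 1.6831 rad.
Bracket: h₀ sin ϕ sin δ + cos ϕ cos δ sin h₀ = 1.6831×-0.23175×-0.42562 + 0.97278×0.90490×0.99370 = 0.166017 + 0.874723 = 1.040740.
Q̄ = (S_0/π) × [bracket] = (589/π) × 1.040740 = 195.12 W/m².
— Configuration B (ϕ=-13.4°):
cos h₀ = −tan(-13.4°) tan(+10.800°) = 0.0454, h₀ = 1.5253 rad.
Bracket: h₀ sin ϕ sin δ + cos ϕ cos δ sin h₀ = 1.5253×-0.23175×0.18738 + 0.97278×0.98229×0.99897 = -0.066237 + 0.954568 = 0.888331.
Q̄ = (S_0/π) × [bracket] = (589/π) × 0.888331 = 166.55 W/m².
Ratio Q̄_A / Q̄_B = 195.12 / 166.55 = 1.172.

Q̄_A / Q̄_B ≈ 1.17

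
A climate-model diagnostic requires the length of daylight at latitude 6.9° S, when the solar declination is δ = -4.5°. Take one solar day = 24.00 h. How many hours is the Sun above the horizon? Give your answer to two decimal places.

12.07 h

cos H₀ = −tan φ · tan δ = −tan(-6.9°) × tan(-4.500°) = -0.0095, so H₀ = 1.5803 rad = 90.55°.
Daylight = 2H₀/(2π) × 24.00 h = (1.5803/π) × 24.00 = 12.07 h.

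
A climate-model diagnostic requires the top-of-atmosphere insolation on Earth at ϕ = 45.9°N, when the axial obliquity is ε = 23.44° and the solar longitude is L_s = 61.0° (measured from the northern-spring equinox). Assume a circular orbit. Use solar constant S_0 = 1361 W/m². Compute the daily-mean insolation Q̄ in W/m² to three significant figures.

Solar declination: sin δ = sin ε · sin L_s = sin 23.44° × sin 61.0° = 0.34791, so δ = +20.360°.
cos h₀ = −tan(+45.9°) tan(+20.360°) = -0.3829, h₀ = 1.9638 rad.
Bracket: h₀ sin ϕ sin δ + cos ϕ cos δ sin h₀ = 1.9638×0.71813×0.34791 + 0.69591×0.93753×0.92377 = 0.490645 + 0.602701 = 1.093346.
Q̄ = (S_0/π) × [bracket] = (1361/π) × 1.093346 = 473.7 W/m².

Q̄ ≈ 474 W/m²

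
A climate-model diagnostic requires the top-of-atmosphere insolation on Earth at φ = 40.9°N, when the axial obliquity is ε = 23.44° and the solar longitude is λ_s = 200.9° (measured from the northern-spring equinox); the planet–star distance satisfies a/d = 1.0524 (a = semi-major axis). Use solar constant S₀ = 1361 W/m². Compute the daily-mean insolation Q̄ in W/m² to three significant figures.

Q̄ ≈ 292 W/m²

Solar declination: sin δ = sin ε · sin λ_s = sin 23.44° × sin 200.9° = -0.14191, so δ = -8.158°.
cos H₀ = −tan(+40.9°) tan(-8.158°) = 0.1242, H₀ = 1.4463 rad.
Bracket: H₀ sin φ sin δ + cos φ cos δ sin H₀ = 1.4463×0.65474×-0.14191 + 0.75585×0.98988×0.99226 = -0.134382 + 0.742410 = 0.608028.
Inverse-square distance factor (a/d)² = 1.0524² = 1.107546.
Q̄ = (S₀/π) × 1.107546 × [bracket] = (1361/π) × 1.107546 × 0.608028 = 291.7 W/m².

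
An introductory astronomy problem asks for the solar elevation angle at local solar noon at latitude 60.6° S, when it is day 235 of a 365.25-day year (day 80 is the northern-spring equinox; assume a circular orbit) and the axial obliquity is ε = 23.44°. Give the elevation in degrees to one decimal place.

18.9°

Solar longitude: λ_s = 360° × (235 − 80)/365.25 = 152.772°.
sin δ = sin 23.44° × sin 152.772° = 0.18200, so δ = +10.486°.
At local noon the hour angle is zero, so the zenith angle equals |φ − δ| = |-60.6° − (+10.486°)| = 71.086°.
Elevation = 90° − 71.086° = 18.9°.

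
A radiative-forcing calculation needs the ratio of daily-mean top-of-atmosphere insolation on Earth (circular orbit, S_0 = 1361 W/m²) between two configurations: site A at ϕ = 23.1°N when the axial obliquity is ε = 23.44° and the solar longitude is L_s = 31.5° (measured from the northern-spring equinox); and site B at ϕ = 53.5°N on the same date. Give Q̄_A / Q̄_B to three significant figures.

— Configuration A (ϕ=+23.1°):
Solar declination: sin δ = sin ε · sin L_s = sin 23.44° × sin 31.5° = 0.20784, so δ = +11.996°.
cos h₀ = −tan(+23.1°) tan(+11.996°) = -0.0906, h₀ = 1.6616 rad.
Bracket: h₀ sin ϕ sin δ + cos ϕ cos δ sin h₀ = 1.6616×0.39234×0.20784 + 0.91982×0.97816×0.99588 = 0.135493 + 0.896024 = 1.031517.
Q̄ = (S_0/π) × [bracket] = (1361/π) × 1.031517 = 446.87 W/m².
— Configuration B (ϕ=+53.5°):
cos h₀ = −tan(+53.5°) tan(+11.996°) = -0.2872, h₀ = 1.8621 rad.
Bracket: h₀ sin ϕ sin δ + cos ϕ cos δ sin h₀ = 1.8621×0.80386×0.20784 + 0.59482×0.97816×0.95788 = 0.311109 + 0.557322 = 0.868431.
Q̄ = (S_0/π) × [bracket] = (1361/π) × 0.868431 = 376.22 W/m².
Ratio Q̄_A / Q̄_B = 446.87 / 376.22 = 1.188.

Q̄_A / Q̄_B ≈ 1.19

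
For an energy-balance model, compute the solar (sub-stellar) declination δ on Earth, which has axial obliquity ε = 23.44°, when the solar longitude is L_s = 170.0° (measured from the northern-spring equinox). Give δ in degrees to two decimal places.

sin δ = sin ε · sin L_s = sin 23.44° × sin 170.0° = 0.069075.
δ = arcsin(0.069075) = +3.96°.

δ = +3.96°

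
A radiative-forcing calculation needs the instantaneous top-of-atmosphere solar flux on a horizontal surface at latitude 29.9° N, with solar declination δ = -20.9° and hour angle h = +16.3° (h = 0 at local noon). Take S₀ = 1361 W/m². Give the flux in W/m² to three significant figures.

816 W/m²

cos θ_z = sin φ sin δ + cos φ cos δ cos h = -0.177830 + 0.777307 = 0.599477.
Flux = S₀ · cos θ_z = 1361 × 0.599477 = 815.9 W/m².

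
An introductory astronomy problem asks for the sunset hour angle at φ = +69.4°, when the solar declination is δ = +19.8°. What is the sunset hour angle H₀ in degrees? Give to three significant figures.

cos H₀ = −tan φ · tan δ = −tan(+69.4°) × tan(+19.800°) = -0.9578, so H₀ = 2.8501 rad = 163.30°.

H₀ = 163°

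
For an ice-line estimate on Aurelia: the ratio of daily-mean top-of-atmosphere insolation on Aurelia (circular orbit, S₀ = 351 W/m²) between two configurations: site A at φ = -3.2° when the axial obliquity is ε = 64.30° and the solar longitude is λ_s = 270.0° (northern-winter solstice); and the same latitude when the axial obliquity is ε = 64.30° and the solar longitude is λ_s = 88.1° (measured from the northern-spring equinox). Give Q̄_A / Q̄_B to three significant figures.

— Configuration A (φ=-3.2°):
Solar declination: sin δ = sin ε · sin λ_s = sin 64.30° × sin 270.0° = -0.90108, so δ = -64.300°.
cos H₀ = −tan(-3.2°) tan(-64.300°) = -0.1162, H₀ = 1.6872 rad.
Bracket: H₀ sin φ sin δ + cos φ cos δ sin H₀ = 1.6872×-0.05582×-0.90108 + 0.99844×0.43366×0.99323 = 0.084863 + 0.430052 = 0.514915.
Q̄ = (S₀/π) × [bracket] = (351/π) × 0.514915 = 57.530 W/m².
— Configuration B (φ=-3.2°):
Solar declination: sin δ = sin ε · sin λ_s = sin 64.30° × sin 88.1° = 0.90058, so δ = +64.235°.
cos H₀ = −tan(-3.2°) tan(+64.235°) = 0.1158, H₀ = 1.4547 rad.
Bracket: H₀ sin φ sin δ + cos φ cos δ sin H₀ = 1.4547×-0.05582×0.90058 + 0.99844×0.43469×0.99327 = -0.073128 + 0.431091 = 0.357963.
Q̄ = (S₀/π) × [bracket] = (351/π) × 0.357963 = 39.994 W/m².
Ratio Q̄_A / Q̄_B = 57.530 / 39.994 = 1.438.

Q̄_A / Q̄_B ≈ 1.44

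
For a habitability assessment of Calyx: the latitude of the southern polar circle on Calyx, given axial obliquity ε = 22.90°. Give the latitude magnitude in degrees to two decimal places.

67.10°

The polar circle is the lowest latitude that experiences at least one full rotation of continuous darkness at the northern-summer solstice; it lies at |ϕ| = 90° − ε = 90° − 22.90° = 67.10°.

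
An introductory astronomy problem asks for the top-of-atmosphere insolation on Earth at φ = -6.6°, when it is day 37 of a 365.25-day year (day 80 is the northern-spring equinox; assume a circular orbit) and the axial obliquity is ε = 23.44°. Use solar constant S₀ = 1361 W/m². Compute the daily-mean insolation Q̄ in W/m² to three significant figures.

Q̄ ≈ 436 W/m²

Solar longitude: λ_s = 360° × (37 − 80)/365.25 = -42.382°, i.e. -42.382° + 360° = 317.618°.
sin δ = sin 23.44° × sin 317.618° = -0.26814, so δ = -15.553°.
cos H₀ = −tan(-6.6°) tan(-15.553°) = -0.0322, H₀ = 1.6030 rad.
Bracket: H₀ sin φ sin δ + cos φ cos δ sin H₀ = 1.6030×-0.11494×-0.26814 + 0.99337×0.96338×0.99948 = 0.049404 + 0.956495 = 1.005899.
Q̄ = (S₀/π) × [bracket] = (1361/π) × 1.005899 = 435.8 W/m².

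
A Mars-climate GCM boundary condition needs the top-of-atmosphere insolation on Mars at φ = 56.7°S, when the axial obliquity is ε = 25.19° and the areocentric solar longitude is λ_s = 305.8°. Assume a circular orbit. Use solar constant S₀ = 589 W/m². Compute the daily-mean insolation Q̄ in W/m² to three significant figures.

sin δ = sin 25.19° × sin 305.8° = -0.34521, so δ = -20.194°.
cos H₀ = −tan(-56.7°) tan(-20.194°) = -0.5599, H₀ = 2.1651 rad.
Bracket: H₀ sin φ sin δ + cos φ cos δ sin H₀ = 2.1651×-0.83581×-0.34521 + 0.54902×0.93853×0.82853 = 0.624696 + 0.426918 = 1.051614.
Q̄ = (S₀/π) × [bracket] = (589/π) × 1.051614 = 197.2 W/m².

Q̄ ≈ 197 W/m²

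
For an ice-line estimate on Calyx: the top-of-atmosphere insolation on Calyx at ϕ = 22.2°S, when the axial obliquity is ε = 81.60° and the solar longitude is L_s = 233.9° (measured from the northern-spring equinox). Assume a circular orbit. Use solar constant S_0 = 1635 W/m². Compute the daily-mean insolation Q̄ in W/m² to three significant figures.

Solar declination: sin δ = sin ε · sin L_s = sin 81.60° × sin 233.9° = -0.79932, so δ = -53.065°.
cos h₀ = −tan(-22.2°) tan(-53.065°) = -0.5428, h₀ = 2.1446 rad.
Bracket: h₀ sin ϕ sin δ + cos ϕ cos δ sin h₀ = 2.1446×-0.37784×-0.79932 + 0.92587×0.60090×0.83983 = 0.647702 + 0.467244 = 1.114946.
Q̄ = (S_0/π) × [bracket] = (1635/π) × 1.114946 = 580.3 W/m².

Q̄ ≈ 580 W/m²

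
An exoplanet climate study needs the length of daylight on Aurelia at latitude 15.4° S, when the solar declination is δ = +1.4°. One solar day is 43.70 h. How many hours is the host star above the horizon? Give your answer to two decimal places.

21.76 h

cos H₀ = −tan φ · tan δ = −tan(-15.4°) × tan(+1.400°) = 0.0067, so H₀ = 1.5641 rad = 89.61°.
Daylight = 2H₀/(2π) × 43.70 h = (1.5641/π) × 43.70 = 21.76 h.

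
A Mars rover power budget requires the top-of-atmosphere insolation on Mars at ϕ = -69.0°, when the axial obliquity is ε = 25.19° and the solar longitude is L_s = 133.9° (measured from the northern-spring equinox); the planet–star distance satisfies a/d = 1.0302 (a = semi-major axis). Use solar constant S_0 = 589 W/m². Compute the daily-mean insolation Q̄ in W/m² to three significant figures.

Q̄ ≈ 4.15 W/m²

Solar declination: sin δ = sin ε · sin L_s = sin 25.19° × sin 133.9° = 0.30668, so δ = +17.859°.
cos h₀ = −tan(-69.0°) tan(+17.859°) = 0.8394, h₀ = 0.5747 rad.
Bracket: h₀ sin ϕ sin δ + cos ϕ cos δ sin h₀ = 0.5747×-0.93358×0.30668 + 0.35837×0.95181×0.54354 = -0.164543 + 0.185402 = 0.020859.
Inverse-square distance factor (a/d)² = 1.0302² = 1.061312.
Q̄ = (S_0/π) × 1.061312 × [bracket] = (589/π) × 1.061312 × 0.020859 = 4.151 W/m².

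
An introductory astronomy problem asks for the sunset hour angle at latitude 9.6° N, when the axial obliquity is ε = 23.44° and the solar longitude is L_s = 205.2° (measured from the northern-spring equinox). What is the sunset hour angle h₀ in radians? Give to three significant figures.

Solar declination: sin δ = sin ε · sin L_s = sin 23.44° × sin 205.2° = -0.16937, so δ = -9.751°.
cos h₀ = −tan ϕ · tan δ = −tan(+9.6°) × tan(-9.751°) = 0.0291, so h₀ = 1.5417 rad = 88.33°.

h₀ = 1.54 rad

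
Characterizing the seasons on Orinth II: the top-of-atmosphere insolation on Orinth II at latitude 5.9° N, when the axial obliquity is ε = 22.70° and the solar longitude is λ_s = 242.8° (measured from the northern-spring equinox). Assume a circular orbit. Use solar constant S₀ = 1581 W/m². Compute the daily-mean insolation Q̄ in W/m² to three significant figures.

Solar declination: sin δ = sin ε · sin λ_s = sin 22.70° × sin 242.8° = -0.34323, so δ = -20.074°.
cos H₀ = −tan(+5.9°) tan(-20.074°) = 0.0378, H₀ = 1.5330 rad.
Bracket: H₀ sin φ sin δ + cos φ cos δ sin H₀ = 1.5330×0.10279×-0.34323 + 0.99470×0.93925×0.99929 = -0.054085 + 0.933609 = 0.879524.
Q̄ = (S₀/π) × [bracket] = (1581/π) × 0.879524 = 442.6 W/m².

Q̄ ≈ 443 W/m²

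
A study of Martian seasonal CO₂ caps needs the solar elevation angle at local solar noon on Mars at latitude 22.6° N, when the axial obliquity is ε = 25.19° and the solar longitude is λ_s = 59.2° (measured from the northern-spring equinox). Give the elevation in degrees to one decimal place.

88.8°

Solar declination: sin δ = sin ε · sin λ_s = sin 25.19° × sin 59.2° = 0.36559, so δ = +21.444°.
At local noon the hour angle is zero, so the zenith angle equals |φ − δ| = |+22.6° − (+21.444°)| = 1.156°.
Elevation = 90° − 1.156° = 88.8°.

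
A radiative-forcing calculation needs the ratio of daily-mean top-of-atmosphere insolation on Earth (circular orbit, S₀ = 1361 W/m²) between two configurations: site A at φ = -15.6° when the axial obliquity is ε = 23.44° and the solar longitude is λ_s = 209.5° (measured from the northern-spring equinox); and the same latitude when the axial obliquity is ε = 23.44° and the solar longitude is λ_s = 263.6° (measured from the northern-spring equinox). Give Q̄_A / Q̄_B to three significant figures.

— Configuration A (φ=-15.6°):
Solar declination: sin δ = sin ε · sin λ_s = sin 23.44° × sin 209.5° = -0.19588, so δ = -11.296°.
cos H₀ = −tan(-15.6°) tan(-11.296°) = -0.0558, H₀ = 1.6266 rad.
Bracket: H₀ sin φ sin δ + cos φ cos δ sin H₀ = 1.6266×-0.26892×-0.19588 + 0.96316×0.98063×0.99844 = 0.085683 + 0.943030 = 1.028713.
Q̄ = (S₀/π) × [bracket] = (1361/π) × 1.028713 = 445.66 W/m².
— Configuration B (φ=-15.6°):
Solar declination: sin δ = sin ε · sin λ_s = sin 23.44° × sin 263.6° = -0.39531, so δ = -23.285°.
cos H₀ = −tan(-15.6°) tan(-23.285°) = -0.1202, H₀ = 1.6912 rad.
Bracket: H₀ sin φ sin δ + cos φ cos δ sin H₀ = 1.6912×-0.26892×-0.39531 + 0.96316×0.91855×0.99275 = 0.179786 + 0.878296 = 1.058082.
Q̄ = (S₀/π) × [bracket] = (1361/π) × 1.058082 = 458.38 W/m².
Ratio Q̄_A / Q̄_B = 445.66 / 458.38 = 0.9723.

Q̄_A / Q̄_B ≈ 0.972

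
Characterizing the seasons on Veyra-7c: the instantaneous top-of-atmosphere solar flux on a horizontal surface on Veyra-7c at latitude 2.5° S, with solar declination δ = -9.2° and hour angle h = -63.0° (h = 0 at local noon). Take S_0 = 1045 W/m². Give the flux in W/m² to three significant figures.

cos θ_z = sin ϕ sin δ + cos ϕ cos δ cos h = 0.006974 + 0.447724 = 0.454698.
Flux = S_0 · cos θ_z = 1045 × 0.454698 = 475.2 W/m².

475 W/m²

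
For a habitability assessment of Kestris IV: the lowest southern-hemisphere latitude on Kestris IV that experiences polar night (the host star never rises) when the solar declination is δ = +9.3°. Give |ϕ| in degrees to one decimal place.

Polar night requires cos h₀ = −tan ϕ tan δ ≥ 1, i.e. tan ϕ tan δ ≤ −1.
The boundary is |tan ϕ| · |tan δ| = 1, so |ϕ| = 90° − |δ| = 90° − 9.3° = 80.7° in the southern hemisphere.

|ϕ| = 80.7°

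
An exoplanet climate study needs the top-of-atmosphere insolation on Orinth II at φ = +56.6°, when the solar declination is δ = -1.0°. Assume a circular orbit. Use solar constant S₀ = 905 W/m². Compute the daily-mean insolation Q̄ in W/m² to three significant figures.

Q̄ ≈ 152 W/m²

cos H₀ = −tan(+56.6°) tan(-1.000°) = 0.0265, H₀ = 1.5443 rad.
Bracket: H₀ sin φ sin δ + cos φ cos δ sin H₀ = 1.5443×0.83485×-0.01745 + 0.55048×0.99985×0.99965 = -0.022498 + 0.550205 = 0.527707.
Q̄ = (S₀/π) × [bracket] = (905/π) × 0.527707 = 152.0 W/m².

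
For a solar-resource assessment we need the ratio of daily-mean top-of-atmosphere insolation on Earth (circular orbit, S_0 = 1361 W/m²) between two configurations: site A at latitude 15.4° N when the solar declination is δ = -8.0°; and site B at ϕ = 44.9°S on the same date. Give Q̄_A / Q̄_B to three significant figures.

Q̄_A / Q̄_B ≈ 1.04

— Configuration A (ϕ=+15.4°):
cos h₀ = −tan(+15.4°) tan(-8.000°) = 0.0387, h₀ = 1.5321 rad.
Bracket: h₀ sin ϕ sin δ + cos ϕ cos δ sin h₀ = 1.5321×0.26556×-0.13917 + 0.96410×0.99027×0.99925 = -0.056623 + 0.954003 = 0.897380.
Q̄ = (S_0/π) × [bracket] = (1361/π) × 0.897380 = 388.76 W/m².
— Configuration B (ϕ=-44.9°):
cos h₀ = −tan(-44.9°) tan(-8.000°) = -0.1401, h₀ = 1.7113 rad.
Bracket: h₀ sin ϕ sin δ + cos ϕ cos δ sin h₀ = 1.7113×-0.70587×-0.13917 + 0.70834×0.99027×0.99014 = 0.168111 + 0.694532 = 0.862643.
Q̄ = (S_0/π) × [bracket] = (1361/π) × 0.862643 = 373.71 W/m².
Ratio Q̄_A / Q̄_B = 388.76 / 373.71 = 1.040.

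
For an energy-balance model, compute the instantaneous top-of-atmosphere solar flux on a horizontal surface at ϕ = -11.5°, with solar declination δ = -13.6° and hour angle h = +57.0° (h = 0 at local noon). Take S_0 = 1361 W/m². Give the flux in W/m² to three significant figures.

770 W/m²

cos θ_z = sin ϕ sin δ + cos ϕ cos δ cos h = 0.046880 + 0.518741 = 0.565621.
Flux = S_0 · cos θ_z = 1361 × 0.565621 = 769.8 W/m².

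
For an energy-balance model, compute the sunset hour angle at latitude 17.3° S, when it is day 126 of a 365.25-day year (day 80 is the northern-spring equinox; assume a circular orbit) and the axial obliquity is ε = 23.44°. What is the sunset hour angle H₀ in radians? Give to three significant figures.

H₀ = 1.48 rad

Solar longitude: λ_s = 360° × (126 − 80)/365.25 = 45.339°.
sin δ = sin 23.44° × sin 45.339° = 0.28294, so δ = +16.436°.
cos H₀ = −tan φ · tan δ = −tan(-17.3°) × tan(+16.436°) = 0.0919, so H₀ = 1.4788 rad = 84.73°.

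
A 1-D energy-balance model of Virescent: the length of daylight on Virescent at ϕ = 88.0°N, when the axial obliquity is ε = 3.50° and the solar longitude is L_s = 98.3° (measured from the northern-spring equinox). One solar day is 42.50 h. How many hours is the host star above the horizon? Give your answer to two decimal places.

Solar declination: sin δ = sin ε · sin L_s = sin 3.50° × sin 98.3° = 0.06041, so δ = +3.463°.
Sunrise equation: cos h₀ = −tan ϕ · tan δ = -1.7331 ≤ −1, so the host star never sets (polar day) and h₀ = π.
Daylight = 2h₀/(2π) × 42.50 h = (3.1416/π) × 42.50 = 42.50 h.

42.50 h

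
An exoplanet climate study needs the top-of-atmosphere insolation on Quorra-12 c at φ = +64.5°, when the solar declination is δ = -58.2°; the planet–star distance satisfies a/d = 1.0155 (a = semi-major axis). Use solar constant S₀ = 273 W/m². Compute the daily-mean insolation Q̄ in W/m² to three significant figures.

Q̄ ≈ 0.00 W/m²

cos H₀ = −tan(+64.5°) tan(-58.200°) = 3.3814 ≥ 1 ⇒ polar night, H₀ = 0 and Q̄ = 0.
Inverse-square distance factor (a/d)² = 1.0155² = 1.031240.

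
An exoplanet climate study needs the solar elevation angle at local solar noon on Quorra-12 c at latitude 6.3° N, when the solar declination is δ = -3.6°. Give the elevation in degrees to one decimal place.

At local noon the hour angle is zero, so the zenith angle equals |φ − δ| = |+6.3° − (-3.600°)| = 9.900°.
Elevation = 90° − 9.900° = 80.1°.

80.1°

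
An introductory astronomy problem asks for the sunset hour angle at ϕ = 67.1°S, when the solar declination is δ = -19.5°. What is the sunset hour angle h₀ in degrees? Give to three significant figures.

h₀ = 147°

cos h₀ = −tan ϕ · tan δ = −tan(-67.1°) × tan(-19.500°) = -0.8383, so h₀ = 2.5650 rad = 146.96°.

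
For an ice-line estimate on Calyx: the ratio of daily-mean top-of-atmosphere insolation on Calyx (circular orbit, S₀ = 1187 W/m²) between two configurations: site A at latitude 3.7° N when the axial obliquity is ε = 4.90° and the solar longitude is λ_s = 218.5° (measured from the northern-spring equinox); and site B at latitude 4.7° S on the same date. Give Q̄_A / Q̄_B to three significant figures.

— Configuration A (φ=+3.7°):
Solar declination: sin δ = sin ε · sin λ_s = sin 4.90° × sin 218.5° = -0.05317, so δ = -3.048°.
cos H₀ = −tan(+3.7°) tan(-3.048°) = 0.0034, H₀ = 1.5674 rad.
Bracket: H₀ sin φ sin δ + cos φ cos δ sin H₀ = 1.5674×0.06453×-0.05317 + 0.99792×0.99859×0.99999 = -0.005378 + 0.996503 = 0.991125.
Q̄ = (S₀/π) × [bracket] = (1187/π) × 0.991125 = 374.48 W/m².
— Configuration B (φ=-4.7°):
cos H₀ = −tan(-4.7°) tan(-3.048°) = -0.0044, H₀ = 1.5752 rad.
Bracket: H₀ sin φ sin δ + cos φ cos δ sin H₀ = 1.5752×-0.08194×-0.05317 + 0.99664×0.99859×0.99999 = 0.006863 + 0.995225 = 1.002088.
Q̄ = (S₀/π) × [bracket] = (1187/π) × 1.002088 = 378.62 W/m².
Ratio Q̄_A / Q̄_B = 374.48 / 378.62 = 0.9891.

Q̄_A / Q̄_B ≈ 0.989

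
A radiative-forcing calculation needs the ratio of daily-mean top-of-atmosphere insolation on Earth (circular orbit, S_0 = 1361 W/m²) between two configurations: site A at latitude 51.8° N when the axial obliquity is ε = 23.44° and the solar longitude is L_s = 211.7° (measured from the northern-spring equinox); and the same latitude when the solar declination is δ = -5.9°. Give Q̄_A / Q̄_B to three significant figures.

Q̄_A / Q̄_B ≈ 0.748

— Configuration A (ϕ=+51.8°):
Solar declination: sin δ = sin ε · sin L_s = sin 23.44° × sin 211.7° = -0.20903, so δ = -12.065°.
cos h₀ = −tan(+51.8°) tan(-12.065°) = 0.2716, h₀ = 1.2957 rad.
Bracket: h₀ sin ϕ sin δ + cos ϕ cos δ sin h₀ = 1.2957×0.78586×-0.20903 + 0.61841×0.97791×0.96240 = -0.212842 + 0.582011 = 0.369169.
Q̄ = (S_0/π) × [bracket] = (1361/π) × 0.369169 = 159.93 W/m².
— Configuration B (ϕ=+51.8°):
cos h₀ = −tan(+51.8°) tan(-5.900°) = 0.1313, h₀ = 1.4391 rad.
Bracket: h₀ sin ϕ sin δ + cos ϕ cos δ sin h₀ = 1.4391×0.78586×-0.10279 + 0.61841×0.99470×0.99134 = -0.116248 + 0.609805 = 0.493557.
Q̄ = (S_0/π) × [bracket] = (1361/π) × 0.493557 = 213.82 W/m².
Ratio Q̄_A / Q̄_B = 159.93 / 213.82 = 0.7480.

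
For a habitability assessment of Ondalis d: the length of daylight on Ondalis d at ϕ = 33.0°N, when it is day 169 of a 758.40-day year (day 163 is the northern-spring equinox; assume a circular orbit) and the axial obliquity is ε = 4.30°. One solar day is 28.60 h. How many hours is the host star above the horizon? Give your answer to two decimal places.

14.32 h

Solar longitude: L_s = 360° × (169 − 163)/758.40 = 2.848°.
sin δ = sin 4.30° × sin 2.848° = 0.00373, so δ = +0.213°.
cos h₀ = −tan ϕ · tan δ = −tan(+33.0°) × tan(+0.213°) = -0.0024, so h₀ = 1.5732 rad = 90.14°.
Daylight = 2h₀/(2π) × 28.60 h = (1.5732/π) × 28.60 = 14.32 h.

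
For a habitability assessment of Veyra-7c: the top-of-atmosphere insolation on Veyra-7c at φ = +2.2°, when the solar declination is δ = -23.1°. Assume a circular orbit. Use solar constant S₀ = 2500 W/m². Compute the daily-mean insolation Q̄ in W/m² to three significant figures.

cos H₀ = −tan(+2.2°) tan(-23.100°) = 0.0164, H₀ = 1.5544 rad.
Bracket: H₀ sin φ sin δ + cos φ cos δ sin H₀ = 1.5544×0.03839×-0.39234 + 0.99926×0.91982×0.99987 = -0.023412 + 0.919020 = 0.895608.
Q̄ = (S₀/π) × [bracket] = (2500/π) × 0.895608 = 712.7 W/m².

Q̄ ≈ 713 W/m²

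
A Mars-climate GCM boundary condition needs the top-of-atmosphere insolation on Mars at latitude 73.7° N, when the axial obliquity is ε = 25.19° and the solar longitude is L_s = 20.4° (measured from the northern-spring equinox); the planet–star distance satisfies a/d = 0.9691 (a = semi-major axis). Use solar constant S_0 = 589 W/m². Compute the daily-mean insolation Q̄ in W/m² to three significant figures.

Solar declination: sin δ = sin ε · sin L_s = sin 25.19° × sin 20.4° = 0.14836, so δ = +8.532°.
cos h₀ = −tan(+73.7°) tan(+8.532°) = -0.5130, h₀ = 2.1095 rad.
Bracket: h₀ sin ϕ sin δ + cos ϕ cos δ sin h₀ = 2.1095×0.95981×0.14836 + 0.28067×0.98893×0.85837 = 0.300387 + 0.238252 = 0.538639.
Inverse-square distance factor (a/d)² = 0.9691² = 0.939155.
Q̄ = (S_0/π) × 0.939155 × [bracket] = (589/π) × 0.939155 × 0.538639 = 94.84 W/m².

Q̄ ≈ 94.8 W/m²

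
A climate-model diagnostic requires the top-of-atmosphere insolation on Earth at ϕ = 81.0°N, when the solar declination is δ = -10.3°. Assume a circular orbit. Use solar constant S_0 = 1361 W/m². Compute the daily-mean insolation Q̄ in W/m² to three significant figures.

cos h₀ = −tan(+81.0°) tan(-10.300°) = 1.1474 ≥ 1 ⇒ polar night, h₀ = 0 and Q̄ = 0.

Q̄ ≈ 0.00 W/m²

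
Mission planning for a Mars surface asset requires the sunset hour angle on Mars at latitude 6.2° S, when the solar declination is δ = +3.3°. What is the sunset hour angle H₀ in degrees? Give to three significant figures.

H₀ = 89.6°

cos H₀ = −tan φ · tan δ = −tan(-6.2°) × tan(+3.300°) = 0.0063, so H₀ = 1.5645 rad = 89.64°.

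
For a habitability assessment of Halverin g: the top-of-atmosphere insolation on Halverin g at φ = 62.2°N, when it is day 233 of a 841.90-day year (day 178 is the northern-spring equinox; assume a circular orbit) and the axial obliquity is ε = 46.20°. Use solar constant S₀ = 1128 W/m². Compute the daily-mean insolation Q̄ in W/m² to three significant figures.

Solar longitude: λ_s = 360° × (233 − 178)/841.90 = 23.518°.
sin δ = sin 46.20° × sin 23.518° = 0.28801, so δ = +16.739°.
cos H₀ = −tan(+62.2°) tan(+16.739°) = -0.5704, H₀ = 2.1778 rad.
Bracket: H₀ sin φ sin δ + cos φ cos δ sin H₀ = 2.1778×0.88458×0.28801 + 0.46639×0.95763×0.82134 = 0.554834 + 0.366834 = 0.921668.
Q̄ = (S₀/π) × [bracket] = (1128/π) × 0.921668 = 330.9 W/m².

Q̄ ≈ 331 W/m²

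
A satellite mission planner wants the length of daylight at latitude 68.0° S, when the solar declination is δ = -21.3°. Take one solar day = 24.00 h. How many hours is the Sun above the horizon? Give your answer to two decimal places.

21.97 h

cos H₀ = −tan φ · tan δ = −tan(-68.0°) × tan(-21.300°) = -0.9650, so H₀ = 2.8762 rad = 164.80°.
Daylight = 2H₀/(2π) × 24.00 h = (2.8762/π) × 24.00 = 21.97 h.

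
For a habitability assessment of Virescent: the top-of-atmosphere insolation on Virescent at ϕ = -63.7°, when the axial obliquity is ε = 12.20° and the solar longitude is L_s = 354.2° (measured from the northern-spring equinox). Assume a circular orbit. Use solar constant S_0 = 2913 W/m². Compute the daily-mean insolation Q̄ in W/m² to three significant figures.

Solar declination: sin δ = sin ε · sin L_s = sin 12.20° × sin 354.2° = -0.02136, so δ = -1.224°.
cos h₀ = −tan(-63.7°) tan(-1.224°) = -0.0432, h₀ = 1.6140 rad.
Bracket: h₀ sin ϕ sin δ + cos ϕ cos δ sin h₀ = 1.6140×-0.89649×-0.02136 + 0.44307×0.99977×0.99907 = 0.030907 + 0.442556 = 0.473463.
Q̄ = (S_0/π) × [bracket] = (2913/π) × 0.473463 = 439.0 W/m².

Q̄ ≈ 439 W/m²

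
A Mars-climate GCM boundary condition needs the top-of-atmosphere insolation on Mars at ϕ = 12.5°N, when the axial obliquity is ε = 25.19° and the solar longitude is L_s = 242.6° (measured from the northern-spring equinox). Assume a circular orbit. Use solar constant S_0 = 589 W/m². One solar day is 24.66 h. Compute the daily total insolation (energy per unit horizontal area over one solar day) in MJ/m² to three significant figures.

13.0 MJ/m²

Solar declination: sin δ = sin ε · sin L_s = sin 25.19° × sin 242.6° = -0.37787, so δ = -22.202°.
cos h₀ = −tan(+12.5°) tan(-22.202°) = 0.0905, h₀ = 1.4802 rad.
Bracket: h₀ sin ϕ sin δ + cos ϕ cos δ sin h₀ = 1.4802×0.21644×-0.37787 + 0.97630×0.92586×0.99590 = -0.121060 + 0.900211 = 0.779151.
Q̄ = (S_0/π) × [bracket] = (589/π) × 0.779151 = 146.08 W/m².
Daily total = Q̄ × 24.66 h × 3600 s/h = 146.08 × 24.66 × 3600 / 10⁶ = 12.97 MJ/m².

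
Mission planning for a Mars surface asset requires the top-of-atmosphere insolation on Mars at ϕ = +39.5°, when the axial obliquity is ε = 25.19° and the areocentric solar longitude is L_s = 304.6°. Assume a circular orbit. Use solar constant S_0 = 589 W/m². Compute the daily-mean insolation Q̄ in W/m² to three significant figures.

Q̄ ≈ 76.4 W/m²

sin δ = sin 25.19° × sin 304.6° = -0.35034, so δ = -20.508°.
cos h₀ = −tan(+39.5°) tan(-20.508°) = 0.3083, h₀ = 1.2573 rad.
Bracket: h₀ sin ϕ sin δ + cos ϕ cos δ sin h₀ = 1.2573×0.63608×-0.35034 + 0.77162×0.93662×0.95127 = -0.280182 + 0.687497 = 0.407315.
Q̄ = (S_0/π) × [bracket] = (589/π) × 0.407315 = 76.37 W/m².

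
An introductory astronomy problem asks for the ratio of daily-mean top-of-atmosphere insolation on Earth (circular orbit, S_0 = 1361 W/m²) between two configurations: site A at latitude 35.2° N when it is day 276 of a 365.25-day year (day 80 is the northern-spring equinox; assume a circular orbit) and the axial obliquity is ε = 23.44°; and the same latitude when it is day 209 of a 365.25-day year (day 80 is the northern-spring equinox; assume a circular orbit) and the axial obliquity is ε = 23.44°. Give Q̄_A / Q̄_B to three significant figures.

— Configuration A (ϕ=+35.2°):
Solar longitude: L_s = 360° × (276 − 80)/365.25 = 193.183°.
sin δ = sin 23.44° × sin 193.183° = -0.09072, so δ = -5.205°.
cos h₀ = −tan(+35.2°) tan(-5.205°) = 0.0643, h₀ = 1.5065 rad.
Bracket: h₀ sin ϕ sin δ + cos ϕ cos δ sin h₀ = 1.5065×0.57643×-0.09072 + 0.81714×0.99588×0.99793 = -0.078781 + 0.812089 = 0.733308.
Q̄ = (S_0/π) × [bracket] = (1361/π) × 0.733308 = 317.68 W/m².
— Configuration B (ϕ=+35.2°):
Solar longitude: L_s = 360° × (209 − 80)/365.25 = 127.146°.
sin δ = sin 23.44° × sin 127.146° = 0.31708, so δ = +18.486°.
cos h₀ = −tan(+35.2°) tan(+18.486°) = -0.2358, h₀ = 1.8089 rad.
Bracket: h₀ sin ϕ sin δ + cos ϕ cos δ sin h₀ = 1.8089×0.57643×0.31708 + 0.81714×0.94840×0.97179 = 0.330621 + 0.753114 = 1.083735.
Q̄ = (S_0/π) × [bracket] = (1361/π) × 1.083735 = 469.50 W/m².
Ratio Q̄_A / Q̄_B = 317.68 / 469.50 = 0.6766.

Q̄_A / Q̄_B ≈ 0.677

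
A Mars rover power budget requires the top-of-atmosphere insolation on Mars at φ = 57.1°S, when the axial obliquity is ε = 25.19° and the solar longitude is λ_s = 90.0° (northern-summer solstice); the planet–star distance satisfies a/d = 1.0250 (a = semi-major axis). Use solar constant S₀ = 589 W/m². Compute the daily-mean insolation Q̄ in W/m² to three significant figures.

Solar declination: sin δ = sin ε · sin λ_s = sin 25.19° × sin 90.0° = 0.42562, so δ = +25.190°.
cos H₀ = −tan(-57.1°) tan(+25.190°) = 0.7271, H₀ = 0.7568 rad.
Bracket: H₀ sin φ sin δ + cos φ cos δ sin H₀ = 0.7568×-0.83962×0.42562 + 0.54317×0.90490×0.68658 = -0.270449 + 0.337464 = 0.067015.
Inverse-square distance factor (a/d)² = 1.0250² = 1.050625.
Q̄ = (S₀/π) × 1.050625 × [bracket] = (589/π) × 1.050625 × 0.067015 = 13.20 W/m².

Q̄ ≈ 13.2 W/m²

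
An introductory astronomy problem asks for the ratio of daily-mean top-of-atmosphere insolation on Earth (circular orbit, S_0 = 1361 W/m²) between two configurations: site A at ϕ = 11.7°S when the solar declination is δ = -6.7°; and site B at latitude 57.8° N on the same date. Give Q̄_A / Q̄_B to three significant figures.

— Configuration A (ϕ=-11.7°):
cos h₀ = −tan(-11.7°) tan(-6.700°) = -0.0243, h₀ = 1.5951 rad.
Bracket: h₀ sin ϕ sin δ + cos ϕ cos δ sin h₀ = 1.5951×-0.20279×-0.11667 + 0.97922×0.99317×0.99970 = 0.037739 + 0.972240 = 1.009979.
Q̄ = (S_0/π) × [bracket] = (1361/π) × 1.009979 = 437.54 W/m².
— Configuration B (ϕ=+57.8°):
cos h₀ = −tan(+57.8°) tan(-6.700°) = 0.1865, h₀ = 1.3832 rad.
Bracket: h₀ sin ϕ sin δ + cos ϕ cos δ sin h₀ = 1.3832×0.84619×-0.11667 + 0.53288×0.99317×0.98245 = -0.136556 + 0.519952 = 0.383396.
Q̄ = (S_0/π) × [bracket] = (1361/π) × 0.383396 = 166.09 W/m².
Ratio Q̄_A / Q̄_B = 437.54 / 166.09 = 2.634.

Q̄_A / Q̄_B ≈ 2.63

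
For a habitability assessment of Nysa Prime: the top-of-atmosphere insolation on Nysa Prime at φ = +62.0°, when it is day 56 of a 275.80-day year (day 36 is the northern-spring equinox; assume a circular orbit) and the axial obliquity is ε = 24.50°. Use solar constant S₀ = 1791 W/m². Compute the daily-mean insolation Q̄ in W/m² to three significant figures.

Q̄ ≈ 424 W/m²

Solar longitude: λ_s = 360° × (56 − 36)/275.80 = 26.106°.
sin δ = sin 24.50° × sin 26.106° = 0.18248, so δ = +10.514°.
cos H₀ = −tan(+62.0°) tan(+10.514°) = -0.3491, H₀ = 1.9274 rad.
Bracket: H₀ sin φ sin δ + cos φ cos δ sin H₀ = 1.9274×0.88295×0.18248 + 0.46947×0.98321×0.93710 = 0.310544 + 0.432554 = 0.743098.
Q̄ = (S₀/π) × [bracket] = (1791/π) × 0.743098 = 423.6 W/m².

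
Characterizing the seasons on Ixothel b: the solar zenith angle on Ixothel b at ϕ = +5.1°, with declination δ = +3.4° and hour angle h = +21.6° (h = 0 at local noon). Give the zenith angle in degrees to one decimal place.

θ_z = 21.6°

cos θ_z = sin ϕ sin δ + cos ϕ cos δ cos h = 0.005272 + 0.924465 = 0.929737.
θ_z = arccos(0.929737) = 21.6°.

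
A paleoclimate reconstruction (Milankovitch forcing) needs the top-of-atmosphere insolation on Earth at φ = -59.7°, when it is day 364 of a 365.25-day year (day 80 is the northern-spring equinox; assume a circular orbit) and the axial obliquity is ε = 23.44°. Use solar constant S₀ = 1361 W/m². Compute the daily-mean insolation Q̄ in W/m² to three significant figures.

Solar longitude: λ_s = 360° × (364 − 80)/365.25 = 279.918°.
sin δ = sin 23.44° × sin 279.918° = -0.39184, so δ = -23.069°.
cos H₀ = −tan(-59.7°) tan(-23.069°) = -0.7288, H₀ = 2.3874 rad.
Bracket: H₀ sin φ sin δ + cos φ cos δ sin H₀ = 2.3874×-0.86340×-0.39184 + 0.50453×0.92003×0.68468 = 0.807692 + 0.317817 = 1.125509.
Q̄ = (S₀/π) × [bracket] = (1361/π) × 1.125509 = 487.6 W/m².

Q̄ ≈ 488 W/m²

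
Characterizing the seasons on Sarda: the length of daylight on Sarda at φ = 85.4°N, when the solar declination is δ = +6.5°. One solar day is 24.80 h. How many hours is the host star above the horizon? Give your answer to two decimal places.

24.80 h

Sunrise equation: cos H₀ = −tan φ · tan δ = -1.4161 ≤ −1, so the host star never sets (polar day) and H₀ = π.
Daylight = 2H₀/(2π) × 24.80 h = (3.1416/π) × 24.80 = 24.80 h.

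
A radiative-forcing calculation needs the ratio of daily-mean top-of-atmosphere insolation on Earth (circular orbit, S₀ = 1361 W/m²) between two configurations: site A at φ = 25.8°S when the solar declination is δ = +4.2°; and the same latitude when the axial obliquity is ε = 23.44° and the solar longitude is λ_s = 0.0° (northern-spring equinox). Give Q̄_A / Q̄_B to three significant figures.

— Configuration A (φ=-25.8°):
cos H₀ = −tan(-25.8°) tan(+4.200°) = 0.0355, H₀ = 1.5353 rad.
Bracket: H₀ sin φ sin δ + cos φ cos δ sin H₀ = 1.5353×-0.43523×0.07324 + 0.90032×0.99731×0.99937 = -0.048940 + 0.897332 = 0.848392.
Q̄ = (S₀/π) × [bracket] = (1361/π) × 0.848392 = 367.54 W/m².
— Configuration B (φ=-25.8°):
Solar declination: sin δ = sin ε · sin λ_s = sin 23.44° × sin 0.0° = 0.00000, so δ = +0.000°.
cos H₀ = −tan(-25.8°) tan(+0.000°) = 0.0000, H₀ = 1.5708 rad.
Bracket: H₀ sin φ sin δ + cos φ cos δ sin H₀ = 1.5708×-0.43523×0.00000 + 0.90032×1.00000×1.00000 = -0.000000 + 0.900320 = 0.900320.
Q̄ = (S₀/π) × [bracket] = (1361/π) × 0.900320 = 390.04 W/m².
Ratio Q̄_A / Q̄_B = 367.54 / 390.04 = 0.9423.

Q̄_A / Q̄_B ≈ 0.942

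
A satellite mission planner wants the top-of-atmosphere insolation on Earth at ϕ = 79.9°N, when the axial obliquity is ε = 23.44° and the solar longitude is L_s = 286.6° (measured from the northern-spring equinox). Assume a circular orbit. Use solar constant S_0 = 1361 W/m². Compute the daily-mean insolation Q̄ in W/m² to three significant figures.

Q̄ ≈ 0.00 W/m²

Solar declination: sin δ = sin ε · sin L_s = sin 23.44° × sin 286.6° = -0.38121, so δ = -22.409°.
cos h₀ = −tan(+79.9°) tan(-22.409°) = 2.3149 ≥ 1 ⇒ polar night, h₀ = 0 and Q̄ = 0.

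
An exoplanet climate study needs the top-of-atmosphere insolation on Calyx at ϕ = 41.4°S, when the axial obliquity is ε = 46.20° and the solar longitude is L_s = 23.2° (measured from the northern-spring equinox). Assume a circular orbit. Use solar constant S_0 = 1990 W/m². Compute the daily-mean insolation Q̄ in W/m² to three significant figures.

Solar declination: sin δ = sin ε · sin L_s = sin 46.20° × sin 23.2° = 0.28433, so δ = +16.519°.
cos h₀ = −tan(-41.4°) tan(+16.519°) = 0.2615, h₀ = 1.3063 rad.
Bracket: h₀ sin ϕ sin δ + cos ϕ cos δ sin h₀ = 1.3063×-0.66131×0.28433 + 0.75011×0.95873×0.96521 = -0.245624 + 0.694134 = 0.448510.
Q̄ = (S_0/π) × [bracket] = (1990/π) × 0.448510 = 284.1 W/m².

Q̄ ≈ 284 W/m²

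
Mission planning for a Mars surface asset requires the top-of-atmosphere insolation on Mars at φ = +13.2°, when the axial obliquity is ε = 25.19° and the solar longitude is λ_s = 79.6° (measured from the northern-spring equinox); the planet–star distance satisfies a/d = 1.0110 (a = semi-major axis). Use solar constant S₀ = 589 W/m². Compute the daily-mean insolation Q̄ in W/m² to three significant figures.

Q̄ ≈ 199 W/m²

Solar declination: sin δ = sin ε · sin λ_s = sin 25.19° × sin 79.6° = 0.41863, so δ = +24.748°.
cos H₀ = −tan(+13.2°) tan(+24.748°) = -0.1081, H₀ = 1.6791 rad.
Bracket: H₀ sin φ sin δ + cos φ cos δ sin H₀ = 1.6791×0.22835×0.41863 + 0.97358×0.90816×0.99414 = 0.160512 + 0.878985 = 1.039497.
Inverse-square distance factor (a/d)² = 1.0110² = 1.022121.
Q̄ = (S₀/π) × 1.022121 × [bracket] = (589/π) × 1.022121 × 1.039497 = 199.2 W/m².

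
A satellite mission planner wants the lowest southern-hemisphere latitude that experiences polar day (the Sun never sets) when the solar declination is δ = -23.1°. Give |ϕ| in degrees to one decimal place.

|ϕ| = 66.9°

Polar day requires cos h₀ = −tan ϕ tan δ ≤ −1, i.e. tan ϕ tan δ ≥ 1.
The boundary is |tan ϕ| · |tan δ| = 1, so |ϕ| = 90° − |δ| = 90° − 23.1° = 66.9° in the southern hemisphere.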